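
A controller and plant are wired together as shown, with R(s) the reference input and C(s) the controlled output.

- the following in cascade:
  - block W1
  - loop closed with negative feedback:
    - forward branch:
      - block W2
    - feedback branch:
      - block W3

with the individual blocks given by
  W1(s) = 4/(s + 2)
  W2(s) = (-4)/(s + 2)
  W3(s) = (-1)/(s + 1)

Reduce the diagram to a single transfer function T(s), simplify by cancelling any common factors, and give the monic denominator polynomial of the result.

Step 1. reduce the feedback loop with forward W2 and return W3, giving (-4*s - 4)/(s^2 + 3*s + 6)
Step 2. multiply W1, [W2/(1+W2*W3)] (series), giving (-16*s - 16)/(s^3 + 5*s^2 + 12*s + 12)
No further cancellation is possible in the step-2 result, so that is T(s). Its denominator is already monic.

Hence the answer: s^3 + 5*s^2 + 12*s + 12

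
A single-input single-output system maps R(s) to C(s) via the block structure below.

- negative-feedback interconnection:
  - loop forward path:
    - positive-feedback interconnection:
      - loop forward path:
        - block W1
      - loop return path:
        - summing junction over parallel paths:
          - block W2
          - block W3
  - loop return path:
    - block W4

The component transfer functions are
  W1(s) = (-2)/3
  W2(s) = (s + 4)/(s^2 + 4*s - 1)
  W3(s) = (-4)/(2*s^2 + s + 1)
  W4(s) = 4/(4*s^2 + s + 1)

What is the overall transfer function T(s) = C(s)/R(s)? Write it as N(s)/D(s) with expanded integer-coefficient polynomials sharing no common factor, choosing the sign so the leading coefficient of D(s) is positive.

Reducing step by step:

Step 1. reduce the parallel group W2, W3 gives (2*s^3 + 5*s^2 - 11*s + 8)/(2*s^4 + 9*s^3 + 3*s^2 + 3*s - 1)
Step 2. feedback reduction of W1, (W2+W3) gives (-4*s^4 - 18*s^3 - 6*s^2 - 6*s + 2)/(6*s^4 + 31*s^3 + 19*s^2 - 13*s + 13)
Step 3. reduce the feedback loop with forward [W1/(1-W1*(W2+W3))] and return W4, giving the overall T(s)

Answer: (-16*s^6 - 76*s^5 - 46*s^4 - 48*s^3 - 4*s^2 - 4*s + 2)/(24*s^6 + 130*s^5 + 97*s^4 - 74*s^3 + 34*s^2 - 24*s + 21)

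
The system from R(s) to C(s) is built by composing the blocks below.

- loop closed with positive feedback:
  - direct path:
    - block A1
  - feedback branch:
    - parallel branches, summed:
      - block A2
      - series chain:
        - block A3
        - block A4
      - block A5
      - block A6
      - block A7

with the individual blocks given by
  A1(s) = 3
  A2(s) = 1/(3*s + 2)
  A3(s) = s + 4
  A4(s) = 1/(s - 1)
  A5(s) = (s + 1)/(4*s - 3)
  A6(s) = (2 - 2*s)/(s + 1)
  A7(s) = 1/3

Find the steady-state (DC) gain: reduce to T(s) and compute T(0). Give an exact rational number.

1. cascade A3, A4: (s + 4)/(s - 1)
2. sum the parallel branches A2, (A3*A4), A5, A6, A7: (-15*s^4 + 353*s^3 + 33*s^2 - 194*s - 27)/(36*s^4 - 3*s^3 - 54*s^2 + 3*s + 18)
3. feedback reduction of A1, (A2+(A3*A4)+A5+A6+A7): (12*s^4 - s^3 - 18*s^2 + s + 6)/(9*s^4 - 118*s^3 - 17*s^2 + 65*s + 11)
Evaluating the step-3 result (the overall T(s)) at s = 0 gives T(0) = 6/11.

Final answer: 6/11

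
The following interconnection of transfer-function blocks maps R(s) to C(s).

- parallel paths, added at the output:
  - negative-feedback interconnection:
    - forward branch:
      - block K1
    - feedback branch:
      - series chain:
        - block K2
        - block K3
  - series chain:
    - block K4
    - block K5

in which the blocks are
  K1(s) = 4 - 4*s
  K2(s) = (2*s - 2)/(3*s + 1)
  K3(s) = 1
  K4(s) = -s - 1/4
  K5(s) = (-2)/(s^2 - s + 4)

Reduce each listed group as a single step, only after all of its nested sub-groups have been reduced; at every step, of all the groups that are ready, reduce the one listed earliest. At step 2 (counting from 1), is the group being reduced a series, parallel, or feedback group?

Answer: feedback

Working:
Step 1. cascade K2, K3
Step 2. feedback reduction of K1, (K2*K3)
Step 3. series reduction of K4, K5
Step 4. combine [K1/(1+K1*(K2*K3))], (K4*K5) in parallel
At step 2 the group reduced is feedback.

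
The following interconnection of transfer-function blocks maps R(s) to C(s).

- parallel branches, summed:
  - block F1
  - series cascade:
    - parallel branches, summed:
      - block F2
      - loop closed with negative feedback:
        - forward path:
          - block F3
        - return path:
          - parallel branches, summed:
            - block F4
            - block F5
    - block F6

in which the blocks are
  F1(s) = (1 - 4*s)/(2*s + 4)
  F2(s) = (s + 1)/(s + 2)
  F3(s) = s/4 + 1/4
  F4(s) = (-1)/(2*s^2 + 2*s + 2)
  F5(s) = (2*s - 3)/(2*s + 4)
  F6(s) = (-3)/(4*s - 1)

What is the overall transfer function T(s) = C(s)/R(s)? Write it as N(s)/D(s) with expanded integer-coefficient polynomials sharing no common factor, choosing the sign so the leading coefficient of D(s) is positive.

Step 1. reduce the parallel group F4, F5 -> (2*s^3 - s^2 - 2*s - 5)/(2*s^3 + 6*s^2 + 6*s + 4)
Step 2. reduce the feedback loop with forward F3 and return (F4+F5) -> (2*s^4 + 8*s^3 + 12*s^2 + 10*s + 4)/(2*s^4 + 9*s^3 + 21*s^2 + 17*s + 11)
Step 3. add F2, [F3/(1+F3*(F4+F5))] (parallel) -> (4*s^5 + 23*s^4 + 58*s^3 + 72*s^2 + 52*s + 19)/(2*s^5 + 13*s^4 + 39*s^3 + 59*s^2 + 45*s + 22)
Step 4. series reduction of (F2+[F3/(1+F3*(F4+F5))]), F6 -> (-12*s^5 - 69*s^4 - 174*s^3 - 216*s^2 - 156*s - 57)/(8*s^6 + 50*s^5 + 143*s^4 + 197*s^3 + 121*s^2 + 43*s - 22)
Step 5. combine F1, ((F2+[F3/(1+F3*(F4+F5))])*F6) in parallel; the result is T(s) itself (integer coefficients, no common factor, positive leading denominator coefficient)

Answer: (-32*s^6 - 152*s^5 - 404*s^4 - 461*s^3 - 493*s^2 - 241*s - 125)/(16*s^6 + 100*s^5 + 286*s^4 + 394*s^3 + 242*s^2 + 86*s - 44)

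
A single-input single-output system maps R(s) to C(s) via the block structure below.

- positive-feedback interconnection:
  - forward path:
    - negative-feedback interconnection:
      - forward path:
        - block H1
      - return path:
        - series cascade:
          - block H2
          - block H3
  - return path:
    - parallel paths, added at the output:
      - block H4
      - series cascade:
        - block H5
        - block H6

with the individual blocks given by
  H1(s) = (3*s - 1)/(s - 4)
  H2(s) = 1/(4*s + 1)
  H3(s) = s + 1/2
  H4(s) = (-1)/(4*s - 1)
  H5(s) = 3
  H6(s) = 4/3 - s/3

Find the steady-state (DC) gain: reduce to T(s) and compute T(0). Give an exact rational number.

The answer is -2.

Reasoning:
1. cascade H2, H3; result (2*s + 1)/(8*s + 2)
2. collapse the loop (H1 forward, (H2*H3) return); result (24*s^2 - 2*s - 2)/(14*s^2 - 29*s - 9)
3. multiply H5, H6 (series); result 4 - s
4. add H4, (H5*H6) (parallel); result (-4*s^2 + 17*s - 5)/(4*s - 1)
5. apply the feedback formula to [H1/(1+H1*(H2*H3))], (H4+(H5*H6)); result (96*s^3 - 32*s^2 - 6*s + 2)/(96*s^4 - 360*s^3 + 16*s^2 + 17*s - 1)
That last expression is T(s); at s = 0 only the constant terms survive, so T(0) = 2/(-1) = -2.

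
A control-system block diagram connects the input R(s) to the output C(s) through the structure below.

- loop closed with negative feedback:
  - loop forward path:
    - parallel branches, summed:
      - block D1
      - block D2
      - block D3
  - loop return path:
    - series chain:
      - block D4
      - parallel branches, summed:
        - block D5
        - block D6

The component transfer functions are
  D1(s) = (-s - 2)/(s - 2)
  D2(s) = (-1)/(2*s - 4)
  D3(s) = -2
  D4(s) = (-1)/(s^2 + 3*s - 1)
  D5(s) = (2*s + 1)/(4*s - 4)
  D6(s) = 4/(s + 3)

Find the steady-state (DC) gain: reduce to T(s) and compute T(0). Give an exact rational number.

Step 1. combine D1, D2, D3 in parallel -> (3 - 6*s)/(2*s - 4)
Step 2. reduce the parallel group D5, D6 -> (2*s^2 + 23*s - 13)/(4*s^2 + 8*s - 12)
Step 3. multiply D4, (D5+D6) (series) -> (-2*s^2 - 23*s + 13)/(4*s^4 + 20*s^3 + 8*s^2 - 44*s + 12)
Step 4. reduce the feedback loop with forward (D1+D2+D3) and return (D4*(D5+D6)) -> (-24*s^5 - 108*s^4 + 12*s^3 + 288*s^2 - 204*s + 36)/(8*s^5 + 24*s^4 - 52*s^3 + 12*s^2 + 53*s - 9)
That last expression is T(s); at s = 0 only the constant terms survive, so T(0) = 36/(-9) = -4.

Therefore the answer is -4.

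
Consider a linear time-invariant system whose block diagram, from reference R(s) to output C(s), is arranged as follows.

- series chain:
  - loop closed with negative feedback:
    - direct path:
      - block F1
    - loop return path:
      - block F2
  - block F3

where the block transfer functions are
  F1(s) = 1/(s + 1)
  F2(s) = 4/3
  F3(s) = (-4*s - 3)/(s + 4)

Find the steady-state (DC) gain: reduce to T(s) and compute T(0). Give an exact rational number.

[1] reduce the feedback loop with forward F1 and return F2, giving 3/(3*s + 7)
[2] combine [F1/(1+F1*F2)], F3 in series, giving (-12*s - 9)/(3*s^2 + 19*s + 28)
The step-2 result is T(s). Setting s = 0: T(0) = -9/28.

Final answer: -9/28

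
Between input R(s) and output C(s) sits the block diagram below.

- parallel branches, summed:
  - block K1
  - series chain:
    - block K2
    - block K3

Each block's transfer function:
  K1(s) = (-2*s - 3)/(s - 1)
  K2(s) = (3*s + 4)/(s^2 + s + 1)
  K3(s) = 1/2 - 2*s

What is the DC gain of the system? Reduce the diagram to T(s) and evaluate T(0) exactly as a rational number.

The answer is 5.

Reasoning:
(1) multiply K2, K3 (series): (-12*s^2 - 13*s + 4)/(2*s^2 + 2*s + 2)
(2) combine K1, (K2*K3) in parallel: (-16*s^3 - 11*s^2 + 7*s - 10)/(2*s^3 - 2)
Evaluating the step-2 result (the overall T(s)) at s = 0 gives T(0) = -10/(-2) = 5.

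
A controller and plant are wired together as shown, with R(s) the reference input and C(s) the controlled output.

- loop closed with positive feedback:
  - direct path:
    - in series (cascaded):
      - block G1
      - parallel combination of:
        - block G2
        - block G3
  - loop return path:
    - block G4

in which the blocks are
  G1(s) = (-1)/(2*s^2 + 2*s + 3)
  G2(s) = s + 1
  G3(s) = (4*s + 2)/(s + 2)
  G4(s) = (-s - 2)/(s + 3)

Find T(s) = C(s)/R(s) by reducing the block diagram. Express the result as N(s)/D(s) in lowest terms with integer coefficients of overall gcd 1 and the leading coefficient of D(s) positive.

1. add G2, G3 (parallel) -> (s^2 + 7*s + 4)/(s + 2)
2. series reduction of G1, (G2+G3) -> (-s^2 - 7*s - 4)/(2*s^3 + 6*s^2 + 7*s + 6)
3. feedback reduction of (G1*(G2+G3)), G4, giving the overall T(s)

Therefore the answer is (-s^3 - 10*s^2 - 25*s - 12)/(2*s^4 + 11*s^3 + 16*s^2 + 9*s + 10).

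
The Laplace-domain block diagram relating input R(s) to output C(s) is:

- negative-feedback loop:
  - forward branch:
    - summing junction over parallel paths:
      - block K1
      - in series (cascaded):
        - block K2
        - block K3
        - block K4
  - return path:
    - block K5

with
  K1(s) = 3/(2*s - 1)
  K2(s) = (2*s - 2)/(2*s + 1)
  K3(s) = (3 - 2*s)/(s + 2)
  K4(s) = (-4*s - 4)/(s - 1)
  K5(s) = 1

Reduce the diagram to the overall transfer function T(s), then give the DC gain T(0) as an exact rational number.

Step 1: cascade K2, K3, K4 -> (16*s^2 - 8*s - 24)/(2*s^2 + 5*s + 2)
Step 2: sum the parallel branches K1, (K2*K3*K4) -> (32*s^3 - 26*s^2 - 25*s + 30)/(4*s^3 + 8*s^2 - s - 2)
Step 3: feedback reduction of (K1+(K2*K3*K4)), K5 -> (32*s^3 - 26*s^2 - 25*s + 30)/(36*s^3 - 18*s^2 - 26*s + 28)
The step-3 result is T(s). Setting s = 0: T(0) = 30/28 = 15/14.

Answer: 15/14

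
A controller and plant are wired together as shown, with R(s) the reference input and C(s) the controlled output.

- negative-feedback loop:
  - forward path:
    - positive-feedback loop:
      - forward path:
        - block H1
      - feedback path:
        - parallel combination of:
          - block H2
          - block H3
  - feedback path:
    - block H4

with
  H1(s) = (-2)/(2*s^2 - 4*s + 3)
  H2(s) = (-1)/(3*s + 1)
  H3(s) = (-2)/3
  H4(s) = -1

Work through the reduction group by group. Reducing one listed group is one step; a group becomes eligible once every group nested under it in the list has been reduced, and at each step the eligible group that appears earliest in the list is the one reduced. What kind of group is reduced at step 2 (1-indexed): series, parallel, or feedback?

(1) combine H2, H3 in parallel
(2) close the feedback loop around H1, (H2+H3)
(3) apply the feedback formula to [H1/(1-H1*(H2+H3))], H4
At step 2 the group reduced is feedback.

Therefore the answer is feedback.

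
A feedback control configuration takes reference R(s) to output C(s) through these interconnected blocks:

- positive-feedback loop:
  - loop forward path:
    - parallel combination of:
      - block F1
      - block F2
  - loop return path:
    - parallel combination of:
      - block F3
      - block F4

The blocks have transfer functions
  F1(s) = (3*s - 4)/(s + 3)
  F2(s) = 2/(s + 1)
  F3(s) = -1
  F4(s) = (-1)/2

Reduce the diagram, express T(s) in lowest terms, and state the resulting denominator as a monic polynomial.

Answer: s^2 + s + 12/11

Working:
(1) reduce the parallel group F1, F2: (3*s^2 + s + 2)/(s^2 + 4*s + 3)
(2) reduce the parallel group F3, F4: (-3)/2
(3) apply the feedback formula to (F1+F2), (F3+F4): (6*s^2 + 2*s + 4)/(11*s^2 + 11*s + 12)
T(s) is the step-3 result (common factors already cancelled). Leading coefficient of the denominator: 11. Divide through by 11 for the monic polynomial.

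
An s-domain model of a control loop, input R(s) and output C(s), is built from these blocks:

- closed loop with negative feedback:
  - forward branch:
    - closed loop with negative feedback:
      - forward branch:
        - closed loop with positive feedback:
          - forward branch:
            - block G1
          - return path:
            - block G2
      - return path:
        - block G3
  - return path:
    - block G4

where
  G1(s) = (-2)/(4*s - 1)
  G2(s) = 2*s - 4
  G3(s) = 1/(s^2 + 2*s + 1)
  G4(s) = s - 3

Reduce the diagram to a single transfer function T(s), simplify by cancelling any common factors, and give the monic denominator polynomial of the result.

[1] reduce the feedback loop with forward G1 and return G2 gives (-2)/(8*s - 9)
[2] feedback reduction of [G1/(1-G1*G2)], G3 gives (-2*s^2 - 4*s - 2)/(8*s^3 + 7*s^2 - 10*s - 11)
[3] close the feedback loop around [[G1/(1-G1*G2)]/(1+[G1/(1-G1*G2)]*G3)], G4 gives (-2*s^2 - 4*s - 2)/(6*s^3 + 9*s^2 - 5)
T(s) is the step-3 result (common factors already cancelled). Leading coefficient of the denominator: 6. Divide through by 6 for the monic polynomial.

Final answer: s^3 + 3*s^2/2 - 5/6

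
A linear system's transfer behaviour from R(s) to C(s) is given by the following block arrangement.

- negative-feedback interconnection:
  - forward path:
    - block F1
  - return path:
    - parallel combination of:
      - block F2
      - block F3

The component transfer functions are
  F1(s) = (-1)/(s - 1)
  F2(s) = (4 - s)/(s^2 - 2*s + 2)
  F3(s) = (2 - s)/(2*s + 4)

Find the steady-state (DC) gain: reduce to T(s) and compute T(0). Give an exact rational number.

First reduce the diagram to T(s).

(1) add F2, F3 (parallel) = (-s^3 + 2*s^2 - 2*s + 20)/(2*s^3 - 4*s + 8)
(2) collapse the loop (F1 forward, (F2+F3) return) = (-2*s^3 + 4*s - 8)/(2*s^4 - s^3 - 6*s^2 + 14*s - 28)
Evaluating the step-2 result (the overall T(s)) at s = 0 gives T(0) = -8/(-28) = 2/7.

Answer: 2/7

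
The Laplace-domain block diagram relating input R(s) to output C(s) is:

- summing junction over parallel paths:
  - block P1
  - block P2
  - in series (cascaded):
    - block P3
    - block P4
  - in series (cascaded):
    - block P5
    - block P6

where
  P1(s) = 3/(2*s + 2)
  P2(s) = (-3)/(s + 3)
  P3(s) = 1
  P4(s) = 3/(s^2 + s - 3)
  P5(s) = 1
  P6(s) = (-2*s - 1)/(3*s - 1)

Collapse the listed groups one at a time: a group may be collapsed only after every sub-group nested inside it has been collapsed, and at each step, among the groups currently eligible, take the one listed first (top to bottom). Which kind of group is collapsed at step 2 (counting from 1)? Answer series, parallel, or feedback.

Step 1. reduce the series chain P3, P4
Step 2. multiply P5, P6 (series)
Step 3. add P1, P2, (P3*P4), (P5*P6) (parallel)
The group at step 2 is a series group.

Final answer: series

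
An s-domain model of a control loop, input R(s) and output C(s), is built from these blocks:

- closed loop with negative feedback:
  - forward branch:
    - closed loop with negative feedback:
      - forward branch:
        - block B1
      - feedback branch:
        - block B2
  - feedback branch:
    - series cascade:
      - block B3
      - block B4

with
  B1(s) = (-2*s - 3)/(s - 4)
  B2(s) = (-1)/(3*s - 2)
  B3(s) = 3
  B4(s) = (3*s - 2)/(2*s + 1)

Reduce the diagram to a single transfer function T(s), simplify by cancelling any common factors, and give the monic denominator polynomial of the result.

The answer is s^3 + 5*s^2/8 - 47*s/24 + 25/48.

Reasoning:
Step 1. collapse the loop (B1 forward, B2 return); result (-6*s^2 - 5*s + 6)/(3*s^2 - 12*s + 11)
Step 2. multiply B3, B4 (series); result (9*s - 6)/(2*s + 1)
Step 3. collapse the loop ([B1/(1+B1*B2)] forward, (B3*B4) return); result (12*s^3 + 16*s^2 - 7*s - 6)/(48*s^3 + 30*s^2 - 94*s + 25)
T(s) is the step-3 result (common factors already cancelled). Leading coefficient of the denominator: 48. Divide through by 48 for the monic polynomial.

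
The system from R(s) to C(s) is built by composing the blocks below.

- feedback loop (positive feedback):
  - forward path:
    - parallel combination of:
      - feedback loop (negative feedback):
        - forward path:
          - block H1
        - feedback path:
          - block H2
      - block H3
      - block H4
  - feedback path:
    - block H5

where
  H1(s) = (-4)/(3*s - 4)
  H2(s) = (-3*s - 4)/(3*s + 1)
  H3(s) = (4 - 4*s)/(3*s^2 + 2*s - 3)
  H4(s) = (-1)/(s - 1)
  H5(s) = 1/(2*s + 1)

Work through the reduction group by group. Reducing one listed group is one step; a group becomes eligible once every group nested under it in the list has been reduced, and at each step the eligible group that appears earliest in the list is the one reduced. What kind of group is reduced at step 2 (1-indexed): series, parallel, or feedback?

Step 1: collapse the loop (H1 forward, H2 return)
Step 2: reduce the parallel group [H1/(1+H1*H2)], H3, H4
Step 3: apply the feedback formula to ([H1/(1+H1*H2)]+H3+H4), H5
At step 2 the group reduced is parallel.

Therefore the answer is parallel.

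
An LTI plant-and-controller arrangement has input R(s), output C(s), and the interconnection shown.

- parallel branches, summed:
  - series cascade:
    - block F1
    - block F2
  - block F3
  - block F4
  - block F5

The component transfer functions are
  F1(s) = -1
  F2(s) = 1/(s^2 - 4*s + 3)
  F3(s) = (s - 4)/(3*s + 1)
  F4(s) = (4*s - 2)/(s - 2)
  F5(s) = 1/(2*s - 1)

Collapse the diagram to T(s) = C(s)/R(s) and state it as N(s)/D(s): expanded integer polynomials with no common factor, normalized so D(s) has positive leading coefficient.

Reducing step by step:

Step 1. reduce the series chain F1, F2 = (-1)/(s^2 - 4*s + 3)
Step 2. combine (F1*F2), F3, F4, F5 in parallel; the result is T(s) itself (integer coefficients, no common factor, positive leading denominator coefficient)

Answer: (26*s^5 - 130*s^4 + 191*s^3 - 133*s^2 + 76*s - 26)/(6*s^5 - 37*s^4 + 71*s^3 - 41*s^2 - 5*s + 6)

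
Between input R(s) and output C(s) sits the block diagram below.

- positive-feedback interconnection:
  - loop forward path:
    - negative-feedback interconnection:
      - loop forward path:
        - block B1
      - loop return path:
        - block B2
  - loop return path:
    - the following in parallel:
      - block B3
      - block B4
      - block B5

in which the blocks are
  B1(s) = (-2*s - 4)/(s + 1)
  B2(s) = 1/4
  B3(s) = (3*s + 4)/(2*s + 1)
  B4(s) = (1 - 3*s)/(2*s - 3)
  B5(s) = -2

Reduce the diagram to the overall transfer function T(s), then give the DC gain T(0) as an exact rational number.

Step 1. reduce the feedback loop with forward B1 and return B2 gives (-4*s - 8)/s
Step 2. add B3, B4, B5 (parallel) gives (-8*s^2 + 6*s - 5)/(4*s^2 - 4*s - 3)
Step 3. reduce the feedback loop with forward [B1/(1+B1*B2)] and return (B3+B4+B5) gives (16*s^3 + 16*s^2 - 44*s - 24)/(28*s^3 + 44*s^2 - 25*s + 40)
Evaluating the step-3 result (the overall T(s)) at s = 0 gives T(0) = -24/40 = -3/5.

Answer: -3/5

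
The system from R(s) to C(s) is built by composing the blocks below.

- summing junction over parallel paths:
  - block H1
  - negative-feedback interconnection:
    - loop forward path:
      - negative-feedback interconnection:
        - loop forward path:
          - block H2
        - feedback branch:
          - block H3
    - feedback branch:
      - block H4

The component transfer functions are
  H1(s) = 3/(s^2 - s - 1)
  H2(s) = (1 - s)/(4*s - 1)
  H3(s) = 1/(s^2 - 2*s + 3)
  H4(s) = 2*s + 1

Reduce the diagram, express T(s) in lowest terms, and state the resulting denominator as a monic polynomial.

Step 1. close the feedback loop around H2, H3 gives (-s^3 + 3*s^2 - 5*s + 3)/(4*s^3 - 9*s^2 + 13*s - 2)
Step 2. apply the feedback formula to [H2/(1+H2*H3)], H4 gives (s^3 - 3*s^2 + 5*s - 3)/(2*s^4 - 9*s^3 + 16*s^2 - 14*s - 1)
Step 3. add H1, [[H2/(1+H2*H3)]/(1+[H2/(1+H2*H3)]*H4)] (parallel) gives (s^5 + 2*s^4 - 20*s^3 + 43*s^2 - 44*s)/(2*s^6 - 11*s^5 + 23*s^4 - 21*s^3 - 3*s^2 + 15*s + 1)
No further cancellation is possible in the step-3 result, so that is T(s). Its denominator becomes monic after dividing by the leading coefficient 2.

Hence the answer: s^6 - 11*s^5/2 + 23*s^4/2 - 21*s^3/2 - 3*s^2/2 + 15*s/2 + 1/2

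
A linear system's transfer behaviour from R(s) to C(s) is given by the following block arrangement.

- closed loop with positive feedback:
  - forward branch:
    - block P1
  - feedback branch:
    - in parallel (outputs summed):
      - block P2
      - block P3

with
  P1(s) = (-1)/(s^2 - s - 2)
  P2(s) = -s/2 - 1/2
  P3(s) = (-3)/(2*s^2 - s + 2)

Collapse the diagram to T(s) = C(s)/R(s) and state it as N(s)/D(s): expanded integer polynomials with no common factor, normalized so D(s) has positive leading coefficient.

The answer is (-4*s^2 + 2*s - 4)/(4*s^4 - 8*s^3 - 3*s^2 - s - 16).

Reasoning:
[1] add P2, P3 (parallel), giving (-2*s^3 - s^2 - s - 8)/(4*s^2 - 2*s + 4)
[2] reduce the feedback loop with forward P1 and return (P2+P3), giving the overall T(s)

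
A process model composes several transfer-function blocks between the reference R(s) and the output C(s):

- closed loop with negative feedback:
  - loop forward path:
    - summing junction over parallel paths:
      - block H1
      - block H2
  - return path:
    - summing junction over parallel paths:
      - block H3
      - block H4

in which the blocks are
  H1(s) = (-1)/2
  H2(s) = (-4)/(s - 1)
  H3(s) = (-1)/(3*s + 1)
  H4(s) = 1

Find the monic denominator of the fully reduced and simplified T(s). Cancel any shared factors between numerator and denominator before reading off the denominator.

Step 1: reduce the parallel group H1, H2 -> (-s - 7)/(2*s - 2)
Step 2: reduce the parallel group H3, H4 -> (3*s)/(3*s + 1)
Step 3: reduce the feedback loop with forward (H1+H2) and return (H3+H4) -> (-3*s^2 - 22*s - 7)/(3*s^2 - 25*s - 2)
The result of step 3 is T(s) in lowest terms. Its denominator has leading coefficient 3; dividing the denominator through by 3 makes it monic.

Answer: s^2 - 25*s/3 - 2/3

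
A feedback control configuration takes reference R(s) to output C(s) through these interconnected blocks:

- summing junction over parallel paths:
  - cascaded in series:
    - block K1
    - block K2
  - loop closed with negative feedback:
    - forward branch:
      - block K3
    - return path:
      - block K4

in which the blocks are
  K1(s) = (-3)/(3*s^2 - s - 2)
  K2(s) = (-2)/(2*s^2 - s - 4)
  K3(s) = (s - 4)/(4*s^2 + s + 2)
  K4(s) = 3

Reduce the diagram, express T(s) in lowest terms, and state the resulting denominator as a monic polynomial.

The answer is s^6 + s^5/6 - 35*s^4/6 + 7*s^3/12 + 103*s^2/12 - 7*s/6 - 10/3.

Reasoning:
Step 1 - cascade K1, K2 = 6/(6*s^4 - 5*s^3 - 15*s^2 + 6*s + 8)
Step 2 - apply the feedback formula to K3, K4 = (s - 4)/(4*s^2 + 4*s - 10)
Step 3 - parallel reduction of (K1*K2), [K3/(1+K3*K4)] = (6*s^5 - 29*s^4 + 5*s^3 + 90*s^2 + 8*s - 92)/(24*s^6 + 4*s^5 - 140*s^4 + 14*s^3 + 206*s^2 - 28*s - 80)
The result of step 3 is T(s) in lowest terms. Its denominator has leading coefficient 24; dividing the denominator through by 24 makes it monic.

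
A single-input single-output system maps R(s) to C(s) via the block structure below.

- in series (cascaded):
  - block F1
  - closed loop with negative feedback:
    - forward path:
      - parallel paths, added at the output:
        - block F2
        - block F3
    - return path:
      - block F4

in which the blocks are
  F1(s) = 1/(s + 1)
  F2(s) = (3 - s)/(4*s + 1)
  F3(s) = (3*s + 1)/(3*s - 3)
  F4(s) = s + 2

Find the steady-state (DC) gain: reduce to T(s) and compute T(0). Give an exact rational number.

The answer is 8/19.

Reasoning:
Step 1 - combine F2, F3 in parallel: (9*s^2 + 19*s - 8)/(12*s^2 - 9*s - 3)
Step 2 - close the feedback loop around (F2+F3), F4: (9*s^2 + 19*s - 8)/(9*s^3 + 49*s^2 + 21*s - 19)
Step 3 - series reduction of F1, [(F2+F3)/(1+(F2+F3)*F4)]: (9*s^2 + 19*s - 8)/(9*s^4 + 58*s^3 + 70*s^2 + 2*s - 19)
Step 3 gives the overall T(s). Then T(0) = -8/(-19) = 8/19.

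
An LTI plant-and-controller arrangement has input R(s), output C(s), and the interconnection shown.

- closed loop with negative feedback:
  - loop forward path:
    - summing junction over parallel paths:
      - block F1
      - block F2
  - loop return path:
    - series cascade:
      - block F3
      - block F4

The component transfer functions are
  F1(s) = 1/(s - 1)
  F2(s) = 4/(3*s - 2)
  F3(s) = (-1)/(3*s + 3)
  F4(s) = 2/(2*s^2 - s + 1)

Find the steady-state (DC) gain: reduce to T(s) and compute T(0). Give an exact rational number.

[1] combine F1, F2 in parallel gives (7*s - 6)/(3*s^2 - 5*s + 2)
[2] combine F3, F4 in series gives (-2)/(6*s^3 + 3*s^2 + 3)
[3] apply the feedback formula to (F1+F2), (F3*F4) gives (42*s^4 - 15*s^3 - 18*s^2 + 21*s - 18)/(18*s^5 - 21*s^4 - 3*s^3 + 15*s^2 - 29*s + 18)
Step 3 gives the overall T(s). Then T(0) = -18/18 = -1.

Hence the answer: -1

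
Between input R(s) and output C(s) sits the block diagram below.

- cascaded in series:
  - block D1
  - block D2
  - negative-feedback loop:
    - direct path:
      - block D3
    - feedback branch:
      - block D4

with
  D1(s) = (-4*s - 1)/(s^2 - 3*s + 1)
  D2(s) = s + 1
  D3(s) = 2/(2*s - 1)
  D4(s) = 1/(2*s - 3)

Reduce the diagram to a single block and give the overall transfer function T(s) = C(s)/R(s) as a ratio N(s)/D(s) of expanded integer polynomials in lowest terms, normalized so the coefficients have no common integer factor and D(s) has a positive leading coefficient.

The answer is (-16*s^3 + 4*s^2 + 26*s + 6)/(4*s^4 - 20*s^3 + 33*s^2 - 23*s + 5).

Reasoning:
[1] reduce the feedback loop with forward D3 and return D4 gives (4*s - 6)/(4*s^2 - 8*s + 5)
[2] combine D1, D2, [D3/(1+D3*D4)] in series; the result is T(s) itself (integer coefficients, no common factor, positive leading denominator coefficient)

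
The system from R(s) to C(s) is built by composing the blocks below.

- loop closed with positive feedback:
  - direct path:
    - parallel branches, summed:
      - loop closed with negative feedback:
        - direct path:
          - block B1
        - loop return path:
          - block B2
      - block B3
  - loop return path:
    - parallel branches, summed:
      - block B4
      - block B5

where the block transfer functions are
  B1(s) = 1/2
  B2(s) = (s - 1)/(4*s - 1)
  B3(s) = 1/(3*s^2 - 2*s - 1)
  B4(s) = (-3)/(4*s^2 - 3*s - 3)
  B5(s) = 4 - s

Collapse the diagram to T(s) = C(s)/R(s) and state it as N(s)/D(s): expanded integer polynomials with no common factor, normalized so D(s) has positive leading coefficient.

Reducing step by step:

Step 1. collapse the loop (B1 forward, B2 return) = (4*s - 1)/(9*s - 3)
Step 2. parallel reduction of [B1/(1+B1*B2)], B3 = (12*s^3 - 11*s^2 + 7*s - 2)/(27*s^3 - 27*s^2 - 3*s + 3)
Step 3. reduce the parallel group B4, B5 = (-4*s^3 + 19*s^2 - 9*s - 15)/(4*s^2 - 3*s - 3)
Step 4. apply the feedback formula to ([B1/(1+B1*B2)]+B3), (B4+B5) - this is the overall T(s), already in the required normalized form

Answer: (48*s^5 - 80*s^4 + 25*s^3 + 4*s^2 - 15*s + 6)/(48*s^6 - 164*s^5 + 156*s^4 - 72*s^3 + 38*s^2 + 87*s - 39)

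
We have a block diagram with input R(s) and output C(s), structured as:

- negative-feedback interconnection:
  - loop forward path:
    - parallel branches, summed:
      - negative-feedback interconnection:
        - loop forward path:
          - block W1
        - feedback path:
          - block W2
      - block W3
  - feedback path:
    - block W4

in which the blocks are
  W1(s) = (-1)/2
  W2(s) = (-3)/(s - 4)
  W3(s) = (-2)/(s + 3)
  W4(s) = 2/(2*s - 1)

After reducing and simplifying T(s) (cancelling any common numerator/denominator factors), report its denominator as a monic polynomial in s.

Answer: s^3 - s^2/2 - 37*s/4 + 59/4

Working:
Step 1: close the feedback loop around W1, W2; result (4 - s)/(2*s - 5)
Step 2: reduce the parallel group [W1/(1+W1*W2)], W3; result (-s^2 - 3*s + 22)/(2*s^2 + s - 15)
Step 3: close the feedback loop around ([W1/(1+W1*W2)]+W3), W4; result (-2*s^3 - 5*s^2 + 47*s - 22)/(4*s^3 - 2*s^2 - 37*s + 59)
T(s) is the step-3 result (common factors already cancelled). Leading coefficient of the denominator: 4. Divide through by 4 for the monic polynomial.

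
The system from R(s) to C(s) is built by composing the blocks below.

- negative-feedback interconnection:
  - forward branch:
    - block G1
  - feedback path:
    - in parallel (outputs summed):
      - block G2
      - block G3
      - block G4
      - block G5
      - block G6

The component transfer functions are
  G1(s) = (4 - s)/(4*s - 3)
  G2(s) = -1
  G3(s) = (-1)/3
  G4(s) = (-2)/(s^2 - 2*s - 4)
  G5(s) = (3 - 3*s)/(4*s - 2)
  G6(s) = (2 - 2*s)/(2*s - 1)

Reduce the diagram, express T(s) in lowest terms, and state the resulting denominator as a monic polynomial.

Reducing step by step:

[1] add G2, G3, G4, G5, G6 (parallel); result (-37*s^3 + 103*s^2 + 66*s - 104)/(12*s^3 - 30*s^2 - 36*s + 24)
[2] reduce the feedback loop with forward G1 and return (G2+G3+G4+G5+G6); result (-12*s^4 + 78*s^3 - 84*s^2 - 168*s + 96)/(85*s^4 - 407*s^3 + 292*s^2 + 572*s - 488)
That last expression is T(s), already simplified. Scaling its denominator by 1/85 (the reciprocal of the leading coefficient) yields the monic denominator.

Answer: s^4 - 407*s^3/85 + 292*s^2/85 + 572*s/85 - 488/85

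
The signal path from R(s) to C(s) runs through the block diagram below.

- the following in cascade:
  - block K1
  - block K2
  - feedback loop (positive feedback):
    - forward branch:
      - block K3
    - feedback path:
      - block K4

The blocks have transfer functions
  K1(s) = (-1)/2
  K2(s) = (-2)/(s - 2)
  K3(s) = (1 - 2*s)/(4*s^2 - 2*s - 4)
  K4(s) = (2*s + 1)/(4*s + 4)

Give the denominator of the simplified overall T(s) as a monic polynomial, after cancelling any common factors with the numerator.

[1] collapse the loop (K3 forward, K4 return), giving (-8*s^2 - 4*s + 4)/(16*s^3 + 12*s^2 - 24*s - 17)
[2] reduce the series chain K1, K2, [K3/(1-K3*K4)], giving (-8*s^2 - 4*s + 4)/(16*s^4 - 20*s^3 - 48*s^2 + 31*s + 34)
The result of step 2 is T(s) in lowest terms. Its denominator has leading coefficient 16; dividing the denominator through by 16 makes it monic.

Hence the answer: s^4 - 5*s^3/4 - 3*s^2 + 31*s/16 + 17/8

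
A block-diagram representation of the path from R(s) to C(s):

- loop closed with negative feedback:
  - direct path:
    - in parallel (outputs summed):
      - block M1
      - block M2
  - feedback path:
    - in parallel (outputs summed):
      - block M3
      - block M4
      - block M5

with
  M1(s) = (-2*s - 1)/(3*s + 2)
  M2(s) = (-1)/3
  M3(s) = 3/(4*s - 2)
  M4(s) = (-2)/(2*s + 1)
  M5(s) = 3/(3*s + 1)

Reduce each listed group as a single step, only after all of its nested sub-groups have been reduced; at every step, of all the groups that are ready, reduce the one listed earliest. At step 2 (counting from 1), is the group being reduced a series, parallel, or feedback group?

(1) sum the parallel branches M1, M2
(2) parallel reduction of M3, M4, M5
(3) feedback reduction of (M1+M2), (M3+M4+M5)
Step 2 collapses a parallel group.

Therefore the answer is parallel.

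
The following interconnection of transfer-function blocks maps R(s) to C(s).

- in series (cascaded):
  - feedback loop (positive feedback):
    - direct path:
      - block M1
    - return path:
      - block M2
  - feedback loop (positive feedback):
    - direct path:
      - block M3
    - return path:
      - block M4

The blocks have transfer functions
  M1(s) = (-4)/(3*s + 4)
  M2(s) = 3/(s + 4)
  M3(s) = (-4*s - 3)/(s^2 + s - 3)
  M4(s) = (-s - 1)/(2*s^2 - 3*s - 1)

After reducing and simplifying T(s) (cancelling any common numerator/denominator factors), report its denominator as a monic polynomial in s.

(1) close the feedback loop around M1, M2 gives (-4*s - 16)/(3*s^2 + 16*s + 28)
(2) collapse the loop (M3 forward, M4 return) gives (-8*s^3 + 6*s^2 + 13*s + 3)/(2*s^4 - s^3 - 14*s^2 + s)
(3) cascade [M1/(1-M1*M2)], [M3/(1-M3*M4)] gives (32*s^4 + 104*s^3 - 148*s^2 - 220*s - 48)/(6*s^6 + 29*s^5 - 2*s^4 - 249*s^3 - 376*s^2 + 28*s)
Step 3 gives the fully reduced T(s), with no common factor left to cancel. The denominator's leading coefficient is 6, so divide each of its coefficients by 6 to get the monic form.

Hence the answer: s^6 + 29*s^5/6 - s^4/3 - 83*s^3/2 - 188*s^2/3 + 14*s/3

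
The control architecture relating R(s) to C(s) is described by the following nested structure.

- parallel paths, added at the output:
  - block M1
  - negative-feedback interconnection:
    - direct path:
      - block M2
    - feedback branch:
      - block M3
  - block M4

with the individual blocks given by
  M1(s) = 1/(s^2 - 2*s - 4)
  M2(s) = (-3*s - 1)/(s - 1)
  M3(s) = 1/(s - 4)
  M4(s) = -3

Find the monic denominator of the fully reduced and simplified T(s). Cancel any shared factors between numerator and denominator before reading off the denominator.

(1) close the feedback loop around M2, M3, giving (-3*s^2 + 11*s + 4)/(s^2 - 8*s + 3)
(2) add M1, [M2/(1+M2*M3)], M4 (parallel), giving (-6*s^4 + 47*s^3 - 50*s^2 - 138*s + 23)/(s^4 - 10*s^3 + 15*s^2 + 26*s - 12)
No further cancellation is possible in the step-2 result, so that is T(s). Its denominator is already monic.

Final answer: s^4 - 10*s^3 + 15*s^2 + 26*s - 12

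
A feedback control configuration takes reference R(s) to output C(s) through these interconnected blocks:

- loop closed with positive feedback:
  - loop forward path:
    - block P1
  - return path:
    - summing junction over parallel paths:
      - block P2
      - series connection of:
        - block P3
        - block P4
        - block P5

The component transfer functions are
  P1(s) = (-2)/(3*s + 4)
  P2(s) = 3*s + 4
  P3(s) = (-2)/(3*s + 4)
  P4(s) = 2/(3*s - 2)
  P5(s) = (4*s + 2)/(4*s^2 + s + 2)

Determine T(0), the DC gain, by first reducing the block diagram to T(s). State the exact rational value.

Step 1. combine P3, P4, P5 in series -> (-16*s - 8)/(36*s^4 + 33*s^3 - 8*s^2 + 4*s - 16)
Step 2. combine P2, (P3*P4*P5) in parallel -> (108*s^5 + 243*s^4 + 108*s^3 - 20*s^2 - 48*s - 72)/(36*s^4 + 33*s^3 - 8*s^2 + 4*s - 16)
Step 3. apply the feedback formula to P1, (P2+(P3*P4*P5)) -> (-72*s^4 - 66*s^3 + 16*s^2 - 8*s + 32)/(324*s^5 + 729*s^4 + 324*s^3 - 60*s^2 - 128*s - 208)
Evaluating the step-3 result (the overall T(s)) at s = 0 gives T(0) = 32/(-208) = -2/13.

Answer: -2/13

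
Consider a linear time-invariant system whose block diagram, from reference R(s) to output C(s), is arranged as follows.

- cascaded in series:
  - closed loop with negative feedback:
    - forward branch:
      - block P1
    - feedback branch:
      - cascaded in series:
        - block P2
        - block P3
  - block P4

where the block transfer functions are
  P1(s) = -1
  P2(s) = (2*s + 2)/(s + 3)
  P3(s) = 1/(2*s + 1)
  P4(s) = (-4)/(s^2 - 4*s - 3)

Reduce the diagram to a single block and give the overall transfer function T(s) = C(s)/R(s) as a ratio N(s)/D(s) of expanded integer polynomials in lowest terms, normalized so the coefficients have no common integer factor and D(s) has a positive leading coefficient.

Step 1. combine P2, P3 in series -> (2*s + 2)/(2*s^2 + 7*s + 3)
Step 2. reduce the feedback loop with forward P1 and return (P2*P3) -> (-2*s^2 - 7*s - 3)/(2*s^2 + 5*s + 1)
Step 3. multiply [P1/(1+P1*(P2*P3))], P4 (series), which is the overall transfer function T(s) = C(s)/R(s) in lowest terms

Final answer: (8*s^2 + 28*s + 12)/(2*s^4 - 3*s^3 - 25*s^2 - 19*s - 3)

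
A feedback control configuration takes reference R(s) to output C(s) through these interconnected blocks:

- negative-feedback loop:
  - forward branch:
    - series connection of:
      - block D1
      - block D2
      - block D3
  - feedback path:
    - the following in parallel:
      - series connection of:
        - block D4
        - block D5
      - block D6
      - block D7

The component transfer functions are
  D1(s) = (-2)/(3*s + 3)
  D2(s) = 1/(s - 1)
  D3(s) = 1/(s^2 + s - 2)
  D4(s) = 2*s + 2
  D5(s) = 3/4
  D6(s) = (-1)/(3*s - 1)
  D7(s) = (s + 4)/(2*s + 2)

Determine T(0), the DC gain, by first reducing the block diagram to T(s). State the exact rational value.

(1) multiply D1, D2, D3 (series) gives (-2)/(3*s^4 + 3*s^3 - 9*s^2 - 3*s + 6)
(2) series reduction of D4, D5 gives 3*s/2 + 3/2
(3) sum the parallel branches (D4*D5), D6, D7 gives (9*s^3 + 18*s^2 + 12*s - 9)/(6*s^2 + 4*s - 2)
(4) apply the feedback formula to (D1*D2*D3), ((D4*D5)+D6+D7) gives (-6*s^2 - 4*s + 2)/(9*s^6 + 15*s^5 - 24*s^4 - 39*s^3 + 3*s^2 + 3*s + 3)
That last expression is T(s); at s = 0 only the constant terms survive, so T(0) = 2/3.

Final answer: 2/3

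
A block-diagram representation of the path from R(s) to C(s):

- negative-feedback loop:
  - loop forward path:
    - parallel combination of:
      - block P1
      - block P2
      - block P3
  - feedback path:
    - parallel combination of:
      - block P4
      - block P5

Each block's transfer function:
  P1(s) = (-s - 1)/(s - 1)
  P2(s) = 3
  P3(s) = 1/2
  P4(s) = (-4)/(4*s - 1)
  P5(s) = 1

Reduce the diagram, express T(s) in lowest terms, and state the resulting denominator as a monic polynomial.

First reduce the diagram to T(s).

[1] parallel reduction of P1, P2, P3 gives (5*s - 9)/(2*s - 2)
[2] add P4, P5 (parallel) gives (4*s - 5)/(4*s - 1)
[3] feedback reduction of (P1+P2+P3), (P4+P5) gives (20*s^2 - 41*s + 9)/(28*s^2 - 71*s + 47)
That last expression is T(s), already simplified. Scaling its denominator by 1/28 (the reciprocal of the leading coefficient) yields the monic denominator.

Answer: s^2 - 71*s/28 + 47/28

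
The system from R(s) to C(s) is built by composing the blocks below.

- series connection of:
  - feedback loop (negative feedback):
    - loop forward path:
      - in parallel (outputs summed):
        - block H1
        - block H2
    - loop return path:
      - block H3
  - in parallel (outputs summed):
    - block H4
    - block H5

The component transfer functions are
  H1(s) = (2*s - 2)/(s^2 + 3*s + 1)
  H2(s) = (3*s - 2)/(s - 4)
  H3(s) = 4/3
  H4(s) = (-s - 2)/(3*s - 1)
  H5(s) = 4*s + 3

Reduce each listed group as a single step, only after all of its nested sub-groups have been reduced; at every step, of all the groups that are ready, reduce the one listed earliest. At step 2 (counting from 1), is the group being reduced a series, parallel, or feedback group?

The answer is feedback.

Reasoning:
1. sum the parallel branches H1, H2
2. reduce the feedback loop with forward (H1+H2) and return H3
3. combine H4, H5 in parallel
4. combine [(H1+H2)/(1+(H1+H2)*H3)], (H4+H5) in series
At step 2 the group reduced is feedback.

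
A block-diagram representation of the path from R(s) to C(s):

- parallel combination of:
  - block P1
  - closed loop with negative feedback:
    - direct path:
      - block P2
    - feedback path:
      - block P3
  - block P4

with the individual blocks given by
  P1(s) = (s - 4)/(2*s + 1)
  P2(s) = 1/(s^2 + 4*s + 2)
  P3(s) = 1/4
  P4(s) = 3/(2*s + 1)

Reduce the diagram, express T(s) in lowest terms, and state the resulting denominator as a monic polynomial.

Reducing step by step:

Step 1: close the feedback loop around P2, P3 -> 4/(4*s^2 + 16*s + 9)
Step 2: add P1, [P2/(1+P2*P3)], P4 (parallel) -> (4*s^3 + 12*s^2 + s - 5)/(8*s^3 + 36*s^2 + 34*s + 9)
No further cancellation is possible in the step-2 result, so that is T(s). Its denominator becomes monic after dividing by the leading coefficient 8.

Answer: s^3 + 9*s^2/2 + 17*s/4 + 9/8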